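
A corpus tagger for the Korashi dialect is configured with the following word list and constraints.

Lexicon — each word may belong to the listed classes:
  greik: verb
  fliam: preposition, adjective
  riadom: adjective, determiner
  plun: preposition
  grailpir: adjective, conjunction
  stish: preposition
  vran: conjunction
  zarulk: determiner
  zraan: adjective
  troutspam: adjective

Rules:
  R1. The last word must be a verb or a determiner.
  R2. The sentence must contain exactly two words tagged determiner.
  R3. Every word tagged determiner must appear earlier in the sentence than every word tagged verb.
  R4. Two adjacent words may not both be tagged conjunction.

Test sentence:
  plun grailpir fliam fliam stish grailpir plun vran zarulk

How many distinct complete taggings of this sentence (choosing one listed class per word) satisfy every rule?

0

Candidates per position — 1:plun {preposition}; 2:grailpir {adjective,conjunction}; 3:fliam {preposition,adjective}; 4:fliam {preposition,adjective}; 5:stish {preposition}; 6:grailpir {adjective,conjunction}; 7:plun {preposition}; 8:vran {conjunction}; 9:zarulk {determiner}.
There are 16 candidate sequences in total.
Rule 2 cannot be satisfied by any choice of tags from the lexicon.
So there is no consistent tagging.
Count = 0.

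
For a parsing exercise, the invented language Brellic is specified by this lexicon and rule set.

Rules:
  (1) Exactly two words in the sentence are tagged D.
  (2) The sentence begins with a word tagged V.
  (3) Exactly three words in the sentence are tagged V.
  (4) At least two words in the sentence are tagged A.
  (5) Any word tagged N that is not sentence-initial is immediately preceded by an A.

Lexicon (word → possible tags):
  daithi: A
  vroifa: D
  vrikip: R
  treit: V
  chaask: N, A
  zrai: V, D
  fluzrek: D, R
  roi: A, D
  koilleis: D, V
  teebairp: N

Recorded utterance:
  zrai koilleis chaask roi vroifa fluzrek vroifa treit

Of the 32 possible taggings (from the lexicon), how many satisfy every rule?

1

Candidates per position — 1:zrai {V,D}; 2:koilleis {D,V}; 3:chaask {N,A}; 4:roi {A,D}; 5:vroifa {D}; 6:fluzrek {D,R}; 7:vroifa {D}; 8:treit {V}.
There are 32 candidate sequences in total.
The sequences that satisfy every rule: V V A A D R D V.
Count = 1.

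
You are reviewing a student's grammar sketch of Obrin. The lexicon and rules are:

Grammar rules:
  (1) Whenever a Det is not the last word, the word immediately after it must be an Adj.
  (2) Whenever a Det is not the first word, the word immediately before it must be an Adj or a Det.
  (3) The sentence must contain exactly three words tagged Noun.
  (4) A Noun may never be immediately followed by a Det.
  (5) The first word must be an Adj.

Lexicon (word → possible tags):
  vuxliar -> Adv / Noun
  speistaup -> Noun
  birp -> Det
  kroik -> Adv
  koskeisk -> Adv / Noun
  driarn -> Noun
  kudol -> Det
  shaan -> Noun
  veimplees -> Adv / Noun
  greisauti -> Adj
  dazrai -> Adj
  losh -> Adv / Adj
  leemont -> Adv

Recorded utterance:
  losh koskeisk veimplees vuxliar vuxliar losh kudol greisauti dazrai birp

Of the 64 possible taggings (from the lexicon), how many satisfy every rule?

4

Candidates per position — 1:losh {Adv,Adj}; 2:koskeisk {Adv,Noun}; 3:veimplees {Adv,Noun}; 4:vuxliar {Adv,Noun}; 5:vuxliar {Adv,Noun}; 6:losh {Adv,Adj}; 7:kudol {Det}; 8:greisauti {Adj}; 9:dazrai {Adj}; 10:birp {Det}.
There are 64 candidate sequences in total.
The sequences that satisfy every rule: Adj Adv Noun Noun Noun Adj Det Adj Adj Det; Adj Noun Adv Noun Noun Adj Det Adj Adj Det; Adj Noun Noun Adv Noun Adj Det Adj Adj Det; Adj Noun Noun Noun Adv Adj Det Adj Adj Det.
Count = 4.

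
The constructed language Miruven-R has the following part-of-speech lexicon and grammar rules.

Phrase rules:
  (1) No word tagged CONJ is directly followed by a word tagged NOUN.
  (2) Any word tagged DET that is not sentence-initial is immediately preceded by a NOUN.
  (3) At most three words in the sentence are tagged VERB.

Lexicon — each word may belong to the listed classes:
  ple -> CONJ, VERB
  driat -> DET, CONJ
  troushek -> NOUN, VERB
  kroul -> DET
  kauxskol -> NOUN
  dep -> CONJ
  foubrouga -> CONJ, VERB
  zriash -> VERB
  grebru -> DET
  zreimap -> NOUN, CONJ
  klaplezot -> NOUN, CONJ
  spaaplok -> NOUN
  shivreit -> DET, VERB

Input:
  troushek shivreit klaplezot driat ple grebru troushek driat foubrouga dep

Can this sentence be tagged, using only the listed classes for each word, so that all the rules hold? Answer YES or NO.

Candidates per position — 1:troushek {NOUN,VERB}; 2:shivreit {DET,VERB}; 3:klaplezot {NOUN,CONJ}; 4:driat {DET,CONJ}; 5:ple {CONJ,VERB}; 6:grebru {DET}; 7:troushek {NOUN,VERB}; 8:driat {DET,CONJ}; 9:foubrouga {CONJ,VERB}; 10:dep {CONJ}.
Rule 2 cannot be satisfied by any choice of tags from the lexicon.
So there is no consistent tagging.

NO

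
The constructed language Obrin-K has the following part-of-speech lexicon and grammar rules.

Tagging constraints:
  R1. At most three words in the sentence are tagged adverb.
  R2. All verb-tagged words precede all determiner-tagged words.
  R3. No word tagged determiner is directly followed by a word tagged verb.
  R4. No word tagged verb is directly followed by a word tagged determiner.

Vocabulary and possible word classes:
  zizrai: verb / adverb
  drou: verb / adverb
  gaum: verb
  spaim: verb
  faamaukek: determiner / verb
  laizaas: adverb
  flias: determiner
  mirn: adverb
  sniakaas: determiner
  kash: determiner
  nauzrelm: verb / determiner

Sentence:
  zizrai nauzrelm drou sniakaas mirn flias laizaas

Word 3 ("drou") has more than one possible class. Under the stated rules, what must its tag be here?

Candidates per position — 1:zizrai {verb,adverb}; 2:nauzrelm {verb,determiner}; 3:drou {verb,adverb}; 4:sniakaas {determiner}; 5:mirn {adverb}; 6:flias {determiner}; 7:laizaas {adverb}.
Word 3 cannot be verb — rule 4 would then fail for every completion. It is adverb.
Word 1 cannot be adverb — rule 1 would then fail for every completion. It is verb.
Word 2 cannot be determiner — rule 4 would then fail for every completion. It is verb.
The unique satisfying tagging is: verb verb adverb determiner adverb determiner adverb.
Verifying each rule — rule 1 ok; rule 2 ok; rule 3 ok; rule 4 ok.

adverb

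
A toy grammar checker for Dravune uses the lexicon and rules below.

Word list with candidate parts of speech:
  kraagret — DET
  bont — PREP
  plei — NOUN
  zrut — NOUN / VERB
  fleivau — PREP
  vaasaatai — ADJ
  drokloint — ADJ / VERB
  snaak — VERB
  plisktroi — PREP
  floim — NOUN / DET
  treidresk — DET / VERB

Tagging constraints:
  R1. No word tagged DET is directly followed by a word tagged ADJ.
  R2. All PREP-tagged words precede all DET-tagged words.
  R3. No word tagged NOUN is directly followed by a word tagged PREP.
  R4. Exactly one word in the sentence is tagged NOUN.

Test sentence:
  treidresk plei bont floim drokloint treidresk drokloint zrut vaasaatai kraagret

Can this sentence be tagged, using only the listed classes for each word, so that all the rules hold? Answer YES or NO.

Candidates per position — 1:treidresk {DET,VERB}; 2:plei {NOUN}; 3:bont {PREP}; 4:floim {NOUN,DET}; 5:drokloint {ADJ,VERB}; 6:treidresk {DET,VERB}; 7:drokloint {ADJ,VERB}; 8:zrut {NOUN,VERB}; 9:vaasaatai {ADJ}; 10:kraagret {DET}.
Rule 3 cannot be satisfied by any choice of tags from the lexicon.
So there is no consistent tagging.

NO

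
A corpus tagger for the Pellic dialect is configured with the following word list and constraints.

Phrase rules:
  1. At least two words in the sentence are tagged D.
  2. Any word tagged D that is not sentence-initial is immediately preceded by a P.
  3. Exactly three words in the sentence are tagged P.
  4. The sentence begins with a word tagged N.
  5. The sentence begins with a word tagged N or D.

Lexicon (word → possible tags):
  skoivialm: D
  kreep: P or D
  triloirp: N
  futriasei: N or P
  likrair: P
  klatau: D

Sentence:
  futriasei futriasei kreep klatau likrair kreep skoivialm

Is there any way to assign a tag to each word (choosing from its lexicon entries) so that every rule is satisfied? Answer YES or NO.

YES

Candidates per position — 1:futriasei {N,P}; 2:futriasei {N,P}; 3:kreep {P,D}; 4:klatau {D}; 5:likrair {P}; 6:kreep {P,D}; 7:skoivialm {D}.
One satisfying assignment: N N P D P P D.
Verifying each rule — rule 1 ok; rule 2 ok; rule 3 ok; rule 4 ok; rule 5 ok.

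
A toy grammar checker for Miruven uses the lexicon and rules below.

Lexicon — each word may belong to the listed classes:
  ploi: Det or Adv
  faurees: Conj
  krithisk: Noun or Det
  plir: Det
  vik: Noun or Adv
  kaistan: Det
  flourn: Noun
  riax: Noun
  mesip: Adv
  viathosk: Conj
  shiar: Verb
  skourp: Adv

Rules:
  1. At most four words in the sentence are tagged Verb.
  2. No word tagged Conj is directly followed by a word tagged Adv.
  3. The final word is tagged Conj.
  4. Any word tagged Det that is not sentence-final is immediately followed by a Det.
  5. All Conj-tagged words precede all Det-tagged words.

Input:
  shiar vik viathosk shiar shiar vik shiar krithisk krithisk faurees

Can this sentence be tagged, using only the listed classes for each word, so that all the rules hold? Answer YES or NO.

Candidates per position — 1:shiar {Verb}; 2:vik {Noun,Adv}; 3:viathosk {Conj}; 4:shiar {Verb}; 5:shiar {Verb}; 6:vik {Noun,Adv}; 7:shiar {Verb}; 8:krithisk {Noun,Det}; 9:krithisk {Noun,Det}; 10:faurees {Conj}.
One satisfying assignment: Verb Noun Conj Verb Verb Noun Verb Noun Noun Conj.
Check: rule 1 ✓; rule 2 ✓; rule 3 ✓; rule 4 ✓; rule 5 ✓.

YES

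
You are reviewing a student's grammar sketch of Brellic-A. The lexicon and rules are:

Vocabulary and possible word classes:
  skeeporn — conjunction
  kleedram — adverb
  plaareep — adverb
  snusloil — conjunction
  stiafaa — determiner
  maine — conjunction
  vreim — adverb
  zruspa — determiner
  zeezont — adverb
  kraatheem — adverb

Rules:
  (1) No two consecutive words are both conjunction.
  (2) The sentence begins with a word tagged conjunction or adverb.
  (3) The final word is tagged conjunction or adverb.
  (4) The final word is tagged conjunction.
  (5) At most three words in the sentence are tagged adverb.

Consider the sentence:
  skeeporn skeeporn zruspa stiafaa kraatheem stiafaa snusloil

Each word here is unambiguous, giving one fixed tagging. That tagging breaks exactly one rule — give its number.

Fixed tagging: conjunction conjunction determiner determiner adverb determiner conjunction.
Checking each rule: R1 fails, R2 ok, R3 ok, R4 ok, R5 ok.
Only rule 1 fails.

1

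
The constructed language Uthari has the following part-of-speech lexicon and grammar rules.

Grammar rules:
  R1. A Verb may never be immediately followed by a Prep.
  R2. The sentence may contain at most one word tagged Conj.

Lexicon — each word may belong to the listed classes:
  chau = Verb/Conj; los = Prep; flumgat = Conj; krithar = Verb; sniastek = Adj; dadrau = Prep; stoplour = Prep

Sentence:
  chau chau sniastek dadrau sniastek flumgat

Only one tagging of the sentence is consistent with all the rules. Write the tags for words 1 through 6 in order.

Verb Verb Adj Prep Adj Conj

Candidates per position — 1:chau {Verb,Conj}; 2:chau {Verb,Conj}; 3:sniastek {Adj}; 4:dadrau {Prep}; 5:sniastek {Adj}; 6:flumgat {Conj}.
At position 1, choosing Conj makes rule 2 impossible to satisfy; hence Verb.
At position 2, choosing Conj makes rule 2 impossible to satisfy; hence Verb.
The unique satisfying tagging is: Verb Verb Adj Prep Adj Conj.
Checking: rule 1 satisfied; rule 2 satisfied.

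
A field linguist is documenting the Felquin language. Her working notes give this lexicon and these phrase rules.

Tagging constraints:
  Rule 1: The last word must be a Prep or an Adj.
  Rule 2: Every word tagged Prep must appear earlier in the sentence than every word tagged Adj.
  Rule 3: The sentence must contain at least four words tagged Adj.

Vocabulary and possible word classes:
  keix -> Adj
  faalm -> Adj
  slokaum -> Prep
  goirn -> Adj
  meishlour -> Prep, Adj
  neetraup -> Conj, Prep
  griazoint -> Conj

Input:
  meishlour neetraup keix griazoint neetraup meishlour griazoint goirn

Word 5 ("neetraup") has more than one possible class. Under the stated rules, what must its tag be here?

Candidates per position — 1:meishlour {Prep,Adj}; 2:neetraup {Conj,Prep}; 3:keix {Adj}; 4:griazoint {Conj}; 5:neetraup {Conj,Prep}; 6:meishlour {Prep,Adj}; 7:griazoint {Conj}; 8:goirn {Adj}.
Position 1: tagging it Prep would leave rule 3 unsatisfiable, so it must be Adj.
Position 2: tagging it Prep would leave rule 2 unsatisfiable, so it must be Conj.
Position 5: tagging it Prep would leave rule 2 unsatisfiable, so it must be Conj.
Position 6: tagging it Prep would leave rule 2 unsatisfiable, so it must be Adj.
That leaves exactly one tagging: Adj Conj Adj Conj Conj Adj Conj Adj.
Verifying each rule — rule 1 ✓; rule 2 ✓; rule 3 ✓.

Conj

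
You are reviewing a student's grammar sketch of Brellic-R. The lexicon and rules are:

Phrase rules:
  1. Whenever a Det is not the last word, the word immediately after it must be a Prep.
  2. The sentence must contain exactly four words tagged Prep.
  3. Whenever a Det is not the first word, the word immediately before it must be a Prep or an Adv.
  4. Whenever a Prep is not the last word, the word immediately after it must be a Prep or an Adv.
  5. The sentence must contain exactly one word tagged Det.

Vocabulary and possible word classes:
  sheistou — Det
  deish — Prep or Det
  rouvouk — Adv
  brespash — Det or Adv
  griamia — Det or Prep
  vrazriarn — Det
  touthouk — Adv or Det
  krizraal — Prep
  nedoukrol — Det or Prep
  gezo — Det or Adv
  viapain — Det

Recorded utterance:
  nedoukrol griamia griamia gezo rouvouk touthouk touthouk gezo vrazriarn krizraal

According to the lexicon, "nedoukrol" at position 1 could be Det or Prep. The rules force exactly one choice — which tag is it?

Candidates per position — 1:nedoukrol {Det,Prep}; 2:griamia {Det,Prep}; 3:griamia {Det,Prep}; 4:gezo {Det,Adv}; 5:rouvouk {Adv}; 6:touthouk {Adv,Det}; 7:touthouk {Adv,Det}; 8:gezo {Det,Adv}; 9:vrazriarn {Det}; 10:krizraal {Prep}.
Position 1: tagging it Det would leave rule 2 unsatisfiable, so it must be Prep.
Position 2: tagging it Det would leave rule 2 unsatisfiable, so it must be Prep.
Position 3: tagging it Det would leave rule 1 unsatisfiable, so it must be Prep.
Position 4: tagging it Det would leave rule 1 unsatisfiable, so it must be Adv.
Position 6: tagging it Det would leave rule 1 unsatisfiable, so it must be Adv.
Position 7: tagging it Det would leave rule 1 unsatisfiable, so it must be Adv.
Position 8: tagging it Det would leave rule 1 unsatisfiable, so it must be Adv.
The only consistent sequence is: Prep Prep Prep Adv Adv Adv Adv Adv Det Prep.
Rule-by-rule: rule 1 holds; rule 2 holds; rule 3 holds; rule 4 holds; rule 5 holds.

Prep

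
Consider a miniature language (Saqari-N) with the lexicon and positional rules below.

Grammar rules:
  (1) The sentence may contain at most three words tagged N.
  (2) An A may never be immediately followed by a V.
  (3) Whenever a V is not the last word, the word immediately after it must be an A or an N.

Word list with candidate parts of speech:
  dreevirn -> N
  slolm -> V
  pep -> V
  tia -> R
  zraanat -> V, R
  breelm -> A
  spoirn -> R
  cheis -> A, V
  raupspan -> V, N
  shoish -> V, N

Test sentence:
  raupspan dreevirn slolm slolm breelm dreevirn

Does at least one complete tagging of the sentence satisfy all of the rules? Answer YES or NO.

NO

Candidates per position — 1:raupspan {V,N}; 2:dreevirn {N}; 3:slolm {V}; 4:slolm {V}; 5:breelm {A}; 6:dreevirn {N}.
Rule 3 cannot be satisfied by any choice of tags from the lexicon.
So there is no consistent tagging.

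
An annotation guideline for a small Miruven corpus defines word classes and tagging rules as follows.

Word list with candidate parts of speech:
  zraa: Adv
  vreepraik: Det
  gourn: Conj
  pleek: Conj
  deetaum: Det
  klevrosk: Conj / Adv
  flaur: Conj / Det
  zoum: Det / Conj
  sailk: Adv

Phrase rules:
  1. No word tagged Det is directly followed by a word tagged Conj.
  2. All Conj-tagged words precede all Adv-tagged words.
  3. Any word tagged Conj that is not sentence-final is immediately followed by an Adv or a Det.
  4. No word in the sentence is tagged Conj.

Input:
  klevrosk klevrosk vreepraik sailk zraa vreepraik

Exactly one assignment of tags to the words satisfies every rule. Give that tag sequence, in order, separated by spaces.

Candidates per position — 1:klevrosk {Conj,Adv}; 2:klevrosk {Conj,Adv}; 3:vreepraik {Det}; 4:sailk {Adv}; 5:zraa {Adv}; 6:vreepraik {Det}.
Position 1: tagging it Conj would leave rule 4 unsatisfiable, so it must be Adv.
Position 2: tagging it Conj would leave rule 2 unsatisfiable, so it must be Adv.
That leaves exactly one tagging: Adv Adv Det Adv Adv Det.
Rule-by-rule: rule 1 satisfied; rule 2 satisfied; rule 3 satisfied; rule 4 satisfied.

Adv Adv Det Adv Adv Det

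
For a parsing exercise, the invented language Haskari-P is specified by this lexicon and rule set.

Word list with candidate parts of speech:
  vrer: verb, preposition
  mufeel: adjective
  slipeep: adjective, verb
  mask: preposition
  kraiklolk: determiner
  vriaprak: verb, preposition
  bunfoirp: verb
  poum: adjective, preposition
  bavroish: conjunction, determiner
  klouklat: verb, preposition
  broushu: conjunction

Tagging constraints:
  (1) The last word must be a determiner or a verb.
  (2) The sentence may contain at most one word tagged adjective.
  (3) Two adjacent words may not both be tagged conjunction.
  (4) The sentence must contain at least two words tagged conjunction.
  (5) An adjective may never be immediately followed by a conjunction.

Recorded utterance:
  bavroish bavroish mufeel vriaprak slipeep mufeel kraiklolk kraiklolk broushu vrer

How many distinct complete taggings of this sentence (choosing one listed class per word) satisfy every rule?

0

Candidates per position — 1:bavroish {conjunction,determiner}; 2:bavroish {conjunction,determiner}; 3:mufeel {adjective}; 4:vriaprak {verb,preposition}; 5:slipeep {adjective,verb}; 6:mufeel {adjective}; 7:kraiklolk {determiner}; 8:kraiklolk {determiner}; 9:broushu {conjunction}; 10:vrer {verb,preposition}.
There are 32 candidate sequences in total.
Rule 2 cannot be satisfied by any choice of tags from the lexicon.
So there is no consistent tagging.
Count = 0.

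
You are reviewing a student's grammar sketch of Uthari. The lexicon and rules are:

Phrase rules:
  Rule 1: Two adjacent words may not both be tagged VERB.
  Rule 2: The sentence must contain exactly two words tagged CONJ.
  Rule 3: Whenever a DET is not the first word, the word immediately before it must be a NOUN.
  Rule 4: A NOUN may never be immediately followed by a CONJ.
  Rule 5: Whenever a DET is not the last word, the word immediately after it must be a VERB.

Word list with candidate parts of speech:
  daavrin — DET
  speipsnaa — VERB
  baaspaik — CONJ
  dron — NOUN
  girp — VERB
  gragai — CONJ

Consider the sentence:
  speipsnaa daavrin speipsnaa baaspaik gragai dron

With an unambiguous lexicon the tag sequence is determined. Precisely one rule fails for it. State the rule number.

Fixed tagging: VERB DET VERB CONJ CONJ NOUN.
Applying the rules: R1 pass, R2 pass, R3 fail, R4 pass, R5 pass.
Only rule 3 fails.

3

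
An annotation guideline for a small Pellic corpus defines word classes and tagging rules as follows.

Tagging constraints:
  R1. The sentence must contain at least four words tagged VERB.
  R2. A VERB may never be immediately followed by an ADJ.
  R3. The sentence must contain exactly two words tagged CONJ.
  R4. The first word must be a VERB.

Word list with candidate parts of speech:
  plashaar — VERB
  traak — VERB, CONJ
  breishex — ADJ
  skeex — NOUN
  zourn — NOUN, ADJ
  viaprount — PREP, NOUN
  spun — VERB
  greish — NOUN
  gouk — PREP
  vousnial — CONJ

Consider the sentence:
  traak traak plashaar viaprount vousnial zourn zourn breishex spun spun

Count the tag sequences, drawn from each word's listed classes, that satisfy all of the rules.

8

Candidates per position — 1:traak {VERB,CONJ}; 2:traak {VERB,CONJ}; 3:plashaar {VERB}; 4:viaprount {PREP,NOUN}; 5:vousnial {CONJ}; 6:zourn {NOUN,ADJ}; 7:zourn {NOUN,ADJ}; 8:breishex {ADJ}; 9:spun {VERB}; 10:spun {VERB}.
There are 32 candidate sequences in total.
Checking each against the rules leaves 8 sequences.
Count = 8.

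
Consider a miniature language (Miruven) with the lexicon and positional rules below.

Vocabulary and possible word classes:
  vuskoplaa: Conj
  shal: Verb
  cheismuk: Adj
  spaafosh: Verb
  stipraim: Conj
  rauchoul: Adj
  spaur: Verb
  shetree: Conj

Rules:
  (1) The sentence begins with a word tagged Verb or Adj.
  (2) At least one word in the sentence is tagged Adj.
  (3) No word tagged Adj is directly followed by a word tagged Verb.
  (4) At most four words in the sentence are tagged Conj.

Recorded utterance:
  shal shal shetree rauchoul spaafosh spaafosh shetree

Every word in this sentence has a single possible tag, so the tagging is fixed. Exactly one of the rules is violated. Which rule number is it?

Fixed tagging: Verb Verb Conj Adj Verb Verb Conj.
Checking each rule: R1 holds, R2 holds, R3 violated, R4 holds.
Only rule 3 fails.

3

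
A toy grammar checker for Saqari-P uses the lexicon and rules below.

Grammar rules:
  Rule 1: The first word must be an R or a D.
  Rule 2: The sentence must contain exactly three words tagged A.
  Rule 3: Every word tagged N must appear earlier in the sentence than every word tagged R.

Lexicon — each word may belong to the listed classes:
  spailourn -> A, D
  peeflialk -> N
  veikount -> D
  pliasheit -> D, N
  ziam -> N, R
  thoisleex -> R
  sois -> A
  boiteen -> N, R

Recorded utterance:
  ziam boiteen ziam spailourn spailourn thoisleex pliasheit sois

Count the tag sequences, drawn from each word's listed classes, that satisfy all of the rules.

1

Candidates per position — 1:ziam {N,R}; 2:boiteen {N,R}; 3:ziam {N,R}; 4:spailourn {A,D}; 5:spailourn {A,D}; 6:thoisleex {R}; 7:pliasheit {D,N}; 8:sois {A}.
There are 64 candidate sequences in total.
The sequences that satisfy every rule: R R R A A R D A.
Count = 1.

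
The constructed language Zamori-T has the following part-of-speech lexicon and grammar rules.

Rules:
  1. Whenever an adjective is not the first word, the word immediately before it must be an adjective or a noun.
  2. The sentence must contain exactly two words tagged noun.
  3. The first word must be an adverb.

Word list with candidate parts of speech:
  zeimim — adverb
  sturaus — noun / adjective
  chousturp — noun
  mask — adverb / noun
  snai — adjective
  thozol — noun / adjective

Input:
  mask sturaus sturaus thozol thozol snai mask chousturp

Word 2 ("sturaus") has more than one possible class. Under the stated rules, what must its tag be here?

noun

Candidates per position — 1:mask {adverb,noun}; 2:sturaus {noun,adjective}; 3:sturaus {noun,adjective}; 4:thozol {noun,adjective}; 5:thozol {noun,adjective}; 6:snai {adjective}; 7:mask {adverb,noun}; 8:chousturp {noun}.
Word 1 cannot be noun — rule 3 would then fail for every completion. It is adverb.
Word 2 cannot be adjective — rule 1 would then fail for every completion. It is noun.
Word 3 cannot be noun — rule 2 would then fail for every completion. It is adjective.
Word 4 cannot be noun — rule 2 would then fail for every completion. It is adjective.
Word 5 cannot be noun — rule 2 would then fail for every completion. It is adjective.
Word 7 cannot be noun — rule 2 would then fail for every completion. It is adverb.
The only consistent sequence is: adverb noun adjective adjective adjective adjective adverb noun.
Verifying each rule — rule 1 satisfied; rule 2 satisfied; rule 3 satisfied.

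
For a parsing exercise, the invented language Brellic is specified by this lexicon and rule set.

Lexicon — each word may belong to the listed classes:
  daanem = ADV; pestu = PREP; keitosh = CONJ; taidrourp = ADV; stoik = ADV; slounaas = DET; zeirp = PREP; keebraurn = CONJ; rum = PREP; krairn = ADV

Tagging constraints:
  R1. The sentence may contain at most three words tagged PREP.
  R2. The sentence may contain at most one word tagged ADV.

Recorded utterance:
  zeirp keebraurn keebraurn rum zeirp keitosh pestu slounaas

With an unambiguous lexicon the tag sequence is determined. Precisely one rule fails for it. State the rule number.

1

Fixed tagging: PREP CONJ CONJ PREP PREP CONJ PREP DET.
Applying the rules: R1 fails, R2 ok.
Only rule 1 fails.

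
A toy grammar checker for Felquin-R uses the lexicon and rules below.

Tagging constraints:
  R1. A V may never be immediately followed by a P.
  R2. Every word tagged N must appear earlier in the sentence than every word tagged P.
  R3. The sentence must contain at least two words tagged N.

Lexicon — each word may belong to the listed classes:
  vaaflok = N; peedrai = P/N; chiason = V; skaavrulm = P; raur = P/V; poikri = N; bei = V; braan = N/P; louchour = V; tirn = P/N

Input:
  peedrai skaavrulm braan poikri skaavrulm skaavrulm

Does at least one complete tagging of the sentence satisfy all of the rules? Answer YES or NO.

NO

Candidates per position — 1:peedrai {P,N}; 2:skaavrulm {P}; 3:braan {N,P}; 4:poikri {N}; 5:skaavrulm {P}; 6:skaavrulm {P}.
Rule 2 cannot be satisfied by any choice of tags from the lexicon.
So there is no consistent tagging.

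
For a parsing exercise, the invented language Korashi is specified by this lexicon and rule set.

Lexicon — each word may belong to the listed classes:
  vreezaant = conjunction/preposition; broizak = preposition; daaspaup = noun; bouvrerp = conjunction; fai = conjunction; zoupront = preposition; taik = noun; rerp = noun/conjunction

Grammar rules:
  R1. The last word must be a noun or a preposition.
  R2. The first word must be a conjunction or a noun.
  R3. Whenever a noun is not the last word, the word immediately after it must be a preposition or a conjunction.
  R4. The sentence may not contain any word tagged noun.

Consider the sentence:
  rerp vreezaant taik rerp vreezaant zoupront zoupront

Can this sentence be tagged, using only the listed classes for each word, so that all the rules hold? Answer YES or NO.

NO

Candidates per position — 1:rerp {noun,conjunction}; 2:vreezaant {conjunction,preposition}; 3:taik {noun}; 4:rerp {noun,conjunction}; 5:vreezaant {conjunction,preposition}; 6:zoupront {preposition}; 7:zoupront {preposition}.
Rule 4 cannot be satisfied by any choice of tags from the lexicon.
So there is no consistent tagging.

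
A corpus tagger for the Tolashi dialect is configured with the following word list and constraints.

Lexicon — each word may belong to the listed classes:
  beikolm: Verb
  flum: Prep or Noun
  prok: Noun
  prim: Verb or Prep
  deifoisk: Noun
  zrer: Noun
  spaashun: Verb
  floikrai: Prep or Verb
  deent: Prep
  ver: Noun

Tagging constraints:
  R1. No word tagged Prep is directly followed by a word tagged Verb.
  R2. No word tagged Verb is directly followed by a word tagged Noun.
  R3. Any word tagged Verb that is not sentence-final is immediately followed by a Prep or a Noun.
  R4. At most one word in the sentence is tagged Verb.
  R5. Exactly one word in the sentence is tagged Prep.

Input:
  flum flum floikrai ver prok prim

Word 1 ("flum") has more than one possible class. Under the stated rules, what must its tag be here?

Noun

Candidates per position — 1:flum {Prep,Noun}; 2:flum {Prep,Noun}; 3:floikrai {Prep,Verb}; 4:ver {Noun}; 5:prok {Noun}; 6:prim {Verb,Prep}.
At position 3, choosing Verb makes rule 2 impossible to satisfy; hence Prep.
At position 6, choosing Prep makes rule 5 impossible to satisfy; hence Verb.
At position 1, choosing Prep makes rule 5 impossible to satisfy; hence Noun.
At position 2, choosing Prep makes rule 5 impossible to satisfy; hence Noun.
The only consistent sequence is: Noun Noun Prep Noun Noun Verb.
Verifying each rule — rule 1 ✓; rule 2 ✓; rule 3 ✓; rule 4 ✓; rule 5 ✓.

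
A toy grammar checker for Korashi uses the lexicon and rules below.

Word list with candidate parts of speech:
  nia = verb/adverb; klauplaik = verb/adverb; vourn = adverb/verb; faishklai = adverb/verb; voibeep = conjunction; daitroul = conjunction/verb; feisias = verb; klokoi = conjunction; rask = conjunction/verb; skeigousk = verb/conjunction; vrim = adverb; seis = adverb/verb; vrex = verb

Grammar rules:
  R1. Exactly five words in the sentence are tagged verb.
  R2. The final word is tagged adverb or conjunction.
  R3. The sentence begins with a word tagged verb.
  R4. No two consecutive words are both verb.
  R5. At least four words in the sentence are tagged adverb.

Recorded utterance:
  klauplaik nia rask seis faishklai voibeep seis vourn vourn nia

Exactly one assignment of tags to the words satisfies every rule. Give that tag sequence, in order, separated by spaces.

verb adverb verb adverb verb conjunction verb adverb verb adverb

Candidates per position — 1:klauplaik {verb,adverb}; 2:nia {verb,adverb}; 3:rask {conjunction,verb}; 4:seis {adverb,verb}; 5:faishklai {adverb,verb}; 6:voibeep {conjunction}; 7:seis {adverb,verb}; 8:vourn {adverb,verb}; 9:vourn {adverb,verb}; 10:nia {verb,adverb}.
At position 1, choosing adverb makes rule 3 impossible to satisfy; hence verb.
At position 2, choosing verb makes rule 4 impossible to satisfy; hence adverb.
At position 10, choosing verb makes rule 2 impossible to satisfy; hence adverb.
The remaining ambiguous positions (3, 4, 5, 7, 8, 9) are resolved jointly — only one combination satisfies every rule.
The only consistent sequence is: verb adverb verb adverb verb conjunction verb adverb verb adverb.
Rule-by-rule: rule 1 satisfied; rule 2 satisfied; rule 3 satisfied; rule 4 satisfied; rule 5 satisfied.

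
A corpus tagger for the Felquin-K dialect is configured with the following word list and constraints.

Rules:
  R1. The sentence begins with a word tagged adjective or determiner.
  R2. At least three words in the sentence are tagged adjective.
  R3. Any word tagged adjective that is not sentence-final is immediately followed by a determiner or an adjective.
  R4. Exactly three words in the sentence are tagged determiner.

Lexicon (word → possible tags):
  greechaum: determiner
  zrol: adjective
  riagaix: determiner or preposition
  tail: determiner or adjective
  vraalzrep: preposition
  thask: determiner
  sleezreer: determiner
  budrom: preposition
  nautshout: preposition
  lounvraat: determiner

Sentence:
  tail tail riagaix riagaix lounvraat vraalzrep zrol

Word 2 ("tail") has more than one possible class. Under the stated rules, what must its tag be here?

Candidates per position — 1:tail {determiner,adjective}; 2:tail {determiner,adjective}; 3:riagaix {determiner,preposition}; 4:riagaix {determiner,preposition}; 5:lounvraat {determiner}; 6:vraalzrep {preposition}; 7:zrol {adjective}.
If word 1 were determiner, no tagging could satisfy rule 2; so word 1 is adjective.
If word 2 were determiner, no tagging could satisfy rule 2; so word 2 is adjective.
If word 3 were preposition, no tagging could satisfy rule 3; so word 3 is determiner.
If word 4 were preposition, no tagging could satisfy rule 4; so word 4 is determiner.
The only consistent sequence is: adjective adjective determiner determiner determiner preposition adjective.
Verifying each rule — rule 1 ✓; rule 2 ✓; rule 3 ✓; rule 4 ✓.

adjective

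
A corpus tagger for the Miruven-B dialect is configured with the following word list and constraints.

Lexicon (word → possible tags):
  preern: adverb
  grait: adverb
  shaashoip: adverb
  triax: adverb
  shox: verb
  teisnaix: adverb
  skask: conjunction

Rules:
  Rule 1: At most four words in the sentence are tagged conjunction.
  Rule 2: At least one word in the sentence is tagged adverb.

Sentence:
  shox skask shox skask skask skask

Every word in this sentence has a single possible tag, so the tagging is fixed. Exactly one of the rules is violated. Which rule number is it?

2

Fixed tagging: verb conjunction verb conjunction conjunction conjunction.
Checking each rule: R1 ok, R2 fails.
Only rule 2 fails.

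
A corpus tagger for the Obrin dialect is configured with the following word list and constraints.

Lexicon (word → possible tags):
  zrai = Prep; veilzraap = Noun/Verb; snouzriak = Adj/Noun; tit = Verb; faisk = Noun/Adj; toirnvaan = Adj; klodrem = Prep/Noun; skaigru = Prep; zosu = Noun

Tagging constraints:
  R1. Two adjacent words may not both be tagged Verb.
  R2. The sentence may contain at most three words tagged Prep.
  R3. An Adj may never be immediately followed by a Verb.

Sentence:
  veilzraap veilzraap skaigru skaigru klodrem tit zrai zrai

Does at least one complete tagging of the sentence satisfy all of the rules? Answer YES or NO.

Candidates per position — 1:veilzraap {Noun,Verb}; 2:veilzraap {Noun,Verb}; 3:skaigru {Prep}; 4:skaigru {Prep}; 5:klodrem {Prep,Noun}; 6:tit {Verb}; 7:zrai {Prep}; 8:zrai {Prep}.
Rule 2 cannot be satisfied by any choice of tags from the lexicon.
So there is no consistent tagging.

NO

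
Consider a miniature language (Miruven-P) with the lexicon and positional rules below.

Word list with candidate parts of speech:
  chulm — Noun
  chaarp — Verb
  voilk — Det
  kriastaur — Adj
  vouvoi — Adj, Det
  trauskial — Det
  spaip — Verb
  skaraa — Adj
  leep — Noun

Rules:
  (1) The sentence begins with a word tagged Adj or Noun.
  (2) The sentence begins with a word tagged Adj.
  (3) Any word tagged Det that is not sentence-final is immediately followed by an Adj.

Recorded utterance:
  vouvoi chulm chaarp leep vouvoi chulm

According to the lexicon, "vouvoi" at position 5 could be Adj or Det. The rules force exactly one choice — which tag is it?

Candidates per position — 1:vouvoi {Adj,Det}; 2:chulm {Noun}; 3:chaarp {Verb}; 4:leep {Noun}; 5:vouvoi {Adj,Det}; 6:chulm {Noun}.
At position 1, choosing Det makes rule 1 impossible to satisfy; hence Adj.
At position 5, choosing Det makes rule 3 impossible to satisfy; hence Adj.
The only consistent sequence is: Adj Noun Verb Noun Adj Noun.
Check: rule 1 satisfied; rule 2 satisfied; rule 3 satisfied.

Adj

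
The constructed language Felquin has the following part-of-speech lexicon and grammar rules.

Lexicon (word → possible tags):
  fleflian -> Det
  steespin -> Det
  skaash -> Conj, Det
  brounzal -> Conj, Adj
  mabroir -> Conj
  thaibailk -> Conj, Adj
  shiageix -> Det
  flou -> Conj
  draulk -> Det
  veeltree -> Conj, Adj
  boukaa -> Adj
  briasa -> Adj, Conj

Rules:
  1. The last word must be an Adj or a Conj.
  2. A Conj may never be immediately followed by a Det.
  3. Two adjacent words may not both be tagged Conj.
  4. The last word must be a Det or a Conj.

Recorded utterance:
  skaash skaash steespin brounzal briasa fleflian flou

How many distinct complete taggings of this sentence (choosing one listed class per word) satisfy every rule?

2

Candidates per position — 1:skaash {Conj,Det}; 2:skaash {Conj,Det}; 3:steespin {Det}; 4:brounzal {Conj,Adj}; 5:briasa {Adj,Conj}; 6:fleflian {Det}; 7:flou {Conj}.
There are 16 candidate sequences in total.
The sequences that satisfy every rule: Det Det Det Conj Adj Det Conj; Det Det Det Adj Adj Det Conj.
Count = 2.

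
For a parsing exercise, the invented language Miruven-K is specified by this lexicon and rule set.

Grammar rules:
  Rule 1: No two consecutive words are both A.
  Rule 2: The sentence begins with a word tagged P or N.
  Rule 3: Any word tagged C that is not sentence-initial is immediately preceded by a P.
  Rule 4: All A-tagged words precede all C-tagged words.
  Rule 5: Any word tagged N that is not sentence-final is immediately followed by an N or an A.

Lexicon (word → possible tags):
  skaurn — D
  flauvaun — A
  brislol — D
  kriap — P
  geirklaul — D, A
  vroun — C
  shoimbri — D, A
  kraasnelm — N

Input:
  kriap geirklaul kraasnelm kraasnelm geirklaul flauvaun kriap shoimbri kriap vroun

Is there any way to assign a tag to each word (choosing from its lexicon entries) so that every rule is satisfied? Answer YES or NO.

NO

Candidates per position — 1:kriap {P}; 2:geirklaul {D,A}; 3:kraasnelm {N}; 4:kraasnelm {N}; 5:geirklaul {D,A}; 6:flauvaun {A}; 7:kriap {P}; 8:shoimbri {D,A}; 9:kriap {P}; 10:vroun {C}.
Every candidate sequence violates at least one rule; no consistent tagging exists.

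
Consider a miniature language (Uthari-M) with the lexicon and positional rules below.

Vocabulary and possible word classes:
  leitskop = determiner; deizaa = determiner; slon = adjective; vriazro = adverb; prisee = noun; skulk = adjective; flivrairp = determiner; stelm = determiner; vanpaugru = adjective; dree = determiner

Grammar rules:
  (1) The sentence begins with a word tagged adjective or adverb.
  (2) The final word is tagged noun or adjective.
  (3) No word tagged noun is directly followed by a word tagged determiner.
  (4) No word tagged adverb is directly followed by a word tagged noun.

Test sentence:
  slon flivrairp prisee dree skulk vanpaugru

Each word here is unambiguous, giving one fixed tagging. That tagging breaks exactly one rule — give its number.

3

Fixed tagging: adjective determiner noun determiner adjective adjective.
Rule check: R1 ✓, R2 ✓, R3 ✗, R4 ✓.
Only rule 3 fails.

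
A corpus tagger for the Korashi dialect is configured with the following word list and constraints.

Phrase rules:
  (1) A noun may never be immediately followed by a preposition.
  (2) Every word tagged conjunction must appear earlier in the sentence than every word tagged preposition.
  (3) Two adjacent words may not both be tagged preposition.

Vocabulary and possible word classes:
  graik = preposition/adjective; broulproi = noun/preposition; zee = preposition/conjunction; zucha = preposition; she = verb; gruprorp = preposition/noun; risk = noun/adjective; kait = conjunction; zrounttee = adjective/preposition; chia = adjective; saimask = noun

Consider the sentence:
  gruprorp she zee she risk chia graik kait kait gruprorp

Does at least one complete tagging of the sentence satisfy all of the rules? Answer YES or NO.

Candidates per position — 1:gruprorp {preposition,noun}; 2:she {verb}; 3:zee {preposition,conjunction}; 4:she {verb}; 5:risk {noun,adjective}; 6:chia {adjective}; 7:graik {preposition,adjective}; 8:kait {conjunction}; 9:kait {conjunction}; 10:gruprorp {preposition,noun}.
One satisfying assignment: noun verb conjunction verb noun adjective adjective conjunction conjunction noun.
Checking: rule 1 ok; rule 2 ok; rule 3 ok.

YES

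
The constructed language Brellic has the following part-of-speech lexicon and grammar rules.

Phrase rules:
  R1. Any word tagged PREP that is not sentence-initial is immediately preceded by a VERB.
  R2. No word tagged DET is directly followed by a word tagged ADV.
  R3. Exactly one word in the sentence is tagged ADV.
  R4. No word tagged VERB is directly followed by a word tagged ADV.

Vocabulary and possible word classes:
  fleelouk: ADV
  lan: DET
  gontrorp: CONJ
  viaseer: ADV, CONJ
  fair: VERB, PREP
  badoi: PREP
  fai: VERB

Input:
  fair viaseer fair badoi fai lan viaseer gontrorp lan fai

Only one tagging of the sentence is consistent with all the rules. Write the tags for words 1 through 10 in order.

Candidates per position — 1:fair {VERB,PREP}; 2:viaseer {ADV,CONJ}; 3:fair {VERB,PREP}; 4:badoi {PREP}; 5:fai {VERB}; 6:lan {DET}; 7:viaseer {ADV,CONJ}; 8:gontrorp {CONJ}; 9:lan {DET}; 10:fai {VERB}.
If word 3 were PREP, no tagging could satisfy rule 1; so word 3 is VERB.
If word 7 were ADV, no tagging could satisfy rule 2; so word 7 is CONJ.
If word 2 were CONJ, no tagging could satisfy rule 3; so word 2 is ADV.
If word 1 were VERB, no tagging could satisfy rule 4; so word 1 is PREP.
The only consistent sequence is: PREP ADV VERB PREP VERB DET CONJ CONJ DET VERB.
Rule-by-rule: rule 1 holds; rule 2 holds; rule 3 holds; rule 4 holds.

PREP ADV VERB PREP VERB DET CONJ CONJ DET VERB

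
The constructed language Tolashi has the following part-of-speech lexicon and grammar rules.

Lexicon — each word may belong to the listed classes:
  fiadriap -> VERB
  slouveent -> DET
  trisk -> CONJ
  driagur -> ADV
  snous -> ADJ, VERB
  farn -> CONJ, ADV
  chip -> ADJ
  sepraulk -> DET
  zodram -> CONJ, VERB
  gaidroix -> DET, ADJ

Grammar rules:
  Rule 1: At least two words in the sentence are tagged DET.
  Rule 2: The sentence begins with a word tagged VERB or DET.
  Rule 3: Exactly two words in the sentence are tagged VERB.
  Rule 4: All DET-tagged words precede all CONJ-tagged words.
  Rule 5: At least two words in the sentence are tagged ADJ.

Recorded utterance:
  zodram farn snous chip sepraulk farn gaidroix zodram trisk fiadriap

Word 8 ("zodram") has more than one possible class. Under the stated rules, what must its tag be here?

CONJ

Candidates per position — 1:zodram {CONJ,VERB}; 2:farn {CONJ,ADV}; 3:snous {ADJ,VERB}; 4:chip {ADJ}; 5:sepraulk {DET}; 6:farn {CONJ,ADV}; 7:gaidroix {DET,ADJ}; 8:zodram {CONJ,VERB}; 9:trisk {CONJ}; 10:fiadriap {VERB}.
Word 1 cannot be CONJ — rule 2 would then fail for every completion. It is VERB.
Word 2 cannot be CONJ — rule 4 would then fail for every completion. It is ADV.
Word 3 cannot be VERB — rule 3 would then fail for every completion. It is ADJ.
Word 7 cannot be ADJ — rule 1 would then fail for every completion. It is DET.
Word 8 cannot be VERB — rule 3 would then fail for every completion. It is CONJ.
Word 6 cannot be CONJ — rule 4 would then fail for every completion. It is ADV.
So the tagging must be: VERB ADV ADJ ADJ DET ADV DET CONJ CONJ VERB.
Check: rule 1 ok; rule 2 ok; rule 3 ok; rule 4 ok; rule 5 ok.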